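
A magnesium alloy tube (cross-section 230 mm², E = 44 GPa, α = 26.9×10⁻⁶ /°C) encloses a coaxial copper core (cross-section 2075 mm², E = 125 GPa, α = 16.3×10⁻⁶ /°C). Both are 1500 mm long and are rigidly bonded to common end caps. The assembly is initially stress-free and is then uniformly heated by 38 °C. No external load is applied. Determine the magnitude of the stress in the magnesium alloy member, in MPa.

σ ≈ 17.1 MPa (compressive)

The magnesium alloy has the larger α, so on heating it would change length more than the copper if both were free. The rigid plates force a common final length, so the magnesium alloy is put into compression and the copper into tension, with equal and opposite forces P (no external load).
Equating the net (thermal + elastic) strains gives |α₁ − α₂|·ΔT = P·[1/(A₁E₁) + 1/(A₂E₂)].
|α₁ − α₂|·ΔT = 10.6×10⁻⁶ × 38 = 0.0004028.
1/(A₁E₁) + 1/(A₂E₂) = 1/(230×44×10³) + 1/(2075×125×10³) = 1.027×10⁻⁷ N⁻¹.
P = 0.0004028 / 1.027×10⁻⁷ = 3923 N = 3.923 kN.
σ_{magnesium alloy} = P/A₁ = 3923/230 = 17.06 MPa, compressive.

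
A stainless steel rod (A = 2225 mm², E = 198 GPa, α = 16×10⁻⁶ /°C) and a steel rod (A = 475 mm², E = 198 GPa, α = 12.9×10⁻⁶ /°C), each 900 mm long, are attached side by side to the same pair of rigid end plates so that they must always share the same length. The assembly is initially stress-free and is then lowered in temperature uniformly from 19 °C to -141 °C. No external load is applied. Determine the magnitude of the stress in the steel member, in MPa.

σ ≈ 80.9 MPa (compressive)

Both members must finish at the same length. With the larger α, the stainless steel tends to over-contract; the plates restrain it, putting the stainless steel in tension and the steel in compression. With no external load the two internal forces are equal and opposite, magnitude P.
Setting the final lengths equal and cancelling L: (α₁ − α₂)ΔT = P/(A₁E₁) + P/(A₂E₂).
|α₁ − α₂|·ΔT = 3.1×10⁻⁶ × 160 = 0.000496.
1/(A₁E₁) + 1/(A₂E₂) = 1/(2225×198×10³) + 1/(475×198×10³) = 1.29×10⁻⁸ N⁻¹.
P = 0.000496 / 1.29×10⁻⁸ = 38440 N = 38.44 kN.
σ_{steel} = P/A₂ = 38440/475 = 80.93 MPa, compressive.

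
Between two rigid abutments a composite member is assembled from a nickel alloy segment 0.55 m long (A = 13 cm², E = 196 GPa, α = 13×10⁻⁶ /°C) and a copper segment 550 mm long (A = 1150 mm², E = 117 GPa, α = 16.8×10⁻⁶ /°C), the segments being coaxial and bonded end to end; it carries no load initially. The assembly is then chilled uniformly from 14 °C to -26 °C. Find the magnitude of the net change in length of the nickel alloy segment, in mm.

|ΔL| ≈ 0.0594 mm

With the walls removed the bar would change length by δ_free = Σ αᵢΔT Lᵢ = 13×10⁻⁶×40×550 + 16.8×10⁻⁶×40×550 = 0.6556 mm.
The rigid supports impose zero overall length change; the single axial force P common to all segments must satisfy P Σ Lᵢ/(AᵢEᵢ) = δ_free.
The series flexibility is Σ Lᵢ/(AᵢEᵢ) = 550/(1300×196×10³) + 550/(1150×117×10³) = 6.246×10⁻⁶ mm/N.
Hence P = δ_free / Σ(L/AE) = 0.6556/6.246×10⁻⁶ = 105 kN (tensile).
For the nickel alloy segment, free thermal change = 13×10⁻⁶×40×550 = 0.286 mm and elastic change from P = 105000×550/(1300×196×10³) = 0.2266 mm; these oppose, so the net change is 0.0594 mm (segment shortens).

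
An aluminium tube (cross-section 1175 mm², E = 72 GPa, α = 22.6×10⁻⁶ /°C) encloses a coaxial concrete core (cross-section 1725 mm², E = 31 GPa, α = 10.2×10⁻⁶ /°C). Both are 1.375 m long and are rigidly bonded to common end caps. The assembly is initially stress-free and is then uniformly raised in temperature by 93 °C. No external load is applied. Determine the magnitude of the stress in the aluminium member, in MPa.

Both members must finish at the same length. With the larger α, the aluminium tends to over-expand; the plates restrain it, putting the aluminium in compression and the concrete in tension. With no external load the two internal forces are equal and opposite, magnitude P.
Equating the net (thermal + elastic) strains gives |α₁ − α₂|·ΔT = P·[1/(A₁E₁) + 1/(A₂E₂)].
|α₁ − α₂|·ΔT = 12.4×10⁻⁶ × 93 = 0.001153.
1/(A₁E₁) + 1/(A₂E₂) = 1/(1175×72×10³) + 1/(1725×31×10³) = 3.052×10⁻⁸ N⁻¹.
P = 0.001153 / 3.052×10⁻⁸ = 37780 N = 37.78 kN.
σ_{aluminium} = P/A₁ = 37780/1175 = 32.16 MPa, compressive.

σ ≈ 32.2 MPa (compressive)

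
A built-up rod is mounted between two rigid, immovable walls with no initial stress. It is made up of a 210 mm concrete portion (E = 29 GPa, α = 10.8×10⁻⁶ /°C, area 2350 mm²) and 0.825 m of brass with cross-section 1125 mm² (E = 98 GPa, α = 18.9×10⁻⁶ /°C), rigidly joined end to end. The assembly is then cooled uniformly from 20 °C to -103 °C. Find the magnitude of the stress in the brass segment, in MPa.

σ ≈ 185 MPa (tensile)

With the walls removed the bar would change length by δ_free = Σ αᵢΔT Lᵢ = 10.8×10⁻⁶×123×210 + 18.9×10⁻⁶×123×825 = 2.197 mm.
The rigid supports impose zero overall length change; the single axial force P common to all segments must satisfy P Σ Lᵢ/(AᵢEᵢ) = δ_free.
Σ Lᵢ/(AᵢEᵢ) = 210/(2350×29×10³) + 825/(1125×98×10³) = 1.056×10⁻⁵ mm/N.
P = 2.197 / 1.056×10⁻⁵ = 207900 N = 207.9 kN, tensile.
σ_{brass} = P / A = 207900 / 1125 = 184.8 MPa.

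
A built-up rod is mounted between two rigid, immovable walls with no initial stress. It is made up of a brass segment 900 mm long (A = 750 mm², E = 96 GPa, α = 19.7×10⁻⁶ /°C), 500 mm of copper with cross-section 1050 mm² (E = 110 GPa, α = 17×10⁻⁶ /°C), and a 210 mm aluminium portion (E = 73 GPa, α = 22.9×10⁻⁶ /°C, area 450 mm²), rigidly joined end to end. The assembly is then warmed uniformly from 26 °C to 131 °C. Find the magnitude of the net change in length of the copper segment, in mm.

With the walls removed the bar would change length by δ_free = Σ αᵢΔT Lᵢ = 19.7×10⁻⁶×105×900 + 17×10⁻⁶×105×500 + 22.9×10⁻⁶×105×210 = 3.259 mm.
The rigid supports impose zero overall length change; the single axial force P common to all segments must satisfy P Σ Lᵢ/(AᵢEᵢ) = δ_free.
The series flexibility is Σ Lᵢ/(AᵢEᵢ) = 900/(750×96×10³) + 500/(1050×110×10³) + 210/(450×73×10³) = 2.322×10⁻⁵ mm/N.
So P = 3.259 / 2.322×10⁻⁵ = 140.3 kN, compressive.
For the copper segment, free thermal change = 17×10⁻⁶×105×500 = 0.8925 mm and elastic change from P = 140300×500/(1050×110×10³) = 0.6076 mm; these oppose, so the net change is 0.285 mm (segment lengthens).

|ΔL| ≈ 0.285 mm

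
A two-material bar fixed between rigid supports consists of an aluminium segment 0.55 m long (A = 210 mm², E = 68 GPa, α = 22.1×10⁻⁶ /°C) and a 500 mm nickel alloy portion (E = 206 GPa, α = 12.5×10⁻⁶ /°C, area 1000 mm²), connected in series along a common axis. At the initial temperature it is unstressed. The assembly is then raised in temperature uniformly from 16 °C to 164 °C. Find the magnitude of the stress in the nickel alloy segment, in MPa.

Free thermal expansion of the whole bar: Σ αᵢΔT Lᵢ = 22.1×10⁻⁶×148×550 + 12.5×10⁻⁶×148×500 = 2.724 mm.
Since the ends are fixed, an axial force P builds up, equal in every segment, with P · Σ Lᵢ/(AᵢEᵢ) = δ_free.
The series flexibility is Σ Lᵢ/(AᵢEᵢ) = 550/(210×68×10³) + 500/(1000×206×10³) = 4.094×10⁻⁵ mm/N.
So P = 2.724 / 4.094×10⁻⁵ = 66.53 kN, compressive.
σ_{nickel alloy} = P / A = 66530 / 1000 = 66.53 MPa.

σ ≈ 66.5 MPa (compressive)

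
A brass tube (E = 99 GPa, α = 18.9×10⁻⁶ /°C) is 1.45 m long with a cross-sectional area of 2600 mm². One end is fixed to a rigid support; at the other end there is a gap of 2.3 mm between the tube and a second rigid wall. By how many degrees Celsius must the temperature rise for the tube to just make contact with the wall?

ΔT ≈ 83.9 °C

Contact occurs when the free expansion equals the gap: αΔT L = 2.3 mm.
So ΔT = g/(αL) = 2.3/(18.9×10⁻⁶ × 1450) = 83.93 °C.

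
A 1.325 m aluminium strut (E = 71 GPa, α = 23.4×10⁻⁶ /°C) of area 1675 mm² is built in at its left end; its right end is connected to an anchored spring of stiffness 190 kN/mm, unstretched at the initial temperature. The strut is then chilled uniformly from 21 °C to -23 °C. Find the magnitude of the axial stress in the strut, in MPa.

The unrestrained thermal change is αΔT L = 23.4×10⁻⁶ × 44 × 1325 = 1.364 mm.
Let P be the tensile force in the spring. The strut extends elastically by PL/(AE) and the spring stretches by P/k; together these equal δ_free.
P [ L/(AE) + 1/k ] = δ_free → P [ 1325/(1675×71×10³) + 1/(190×10³) ] = 1.364.
P = 1.364 / 1.64×10⁻⁵ = 83160 N.
σ = P/A = 83160/1675 = 49.65 MPa.

σ ≈ 49.6 MPa (tensile)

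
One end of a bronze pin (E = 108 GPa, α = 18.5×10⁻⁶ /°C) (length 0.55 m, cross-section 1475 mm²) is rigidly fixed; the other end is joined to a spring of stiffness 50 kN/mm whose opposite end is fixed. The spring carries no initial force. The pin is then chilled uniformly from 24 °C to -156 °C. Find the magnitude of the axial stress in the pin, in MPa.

If the spring were absent the pin would shorten by αΔT L = 18.5×10⁻⁶ × 180 × 550 = 1.831 mm.
With a force P in the spring, the elastic change of the pin is PL/(AE) and that of the spring is P/k; compatibility requires their sum to equal δ_free.
P [ L/(AE) + 1/k ] = δ_free → P [ 550/(1475×108×10³) + 1/(50×10³) ] = 1.831.
P = 1.831 / 2.345×10⁻⁵ = 78090 N.
σ = P/A = 78090/1475 = 52.94 MPa.

σ ≈ 52.9 MPa (tensile)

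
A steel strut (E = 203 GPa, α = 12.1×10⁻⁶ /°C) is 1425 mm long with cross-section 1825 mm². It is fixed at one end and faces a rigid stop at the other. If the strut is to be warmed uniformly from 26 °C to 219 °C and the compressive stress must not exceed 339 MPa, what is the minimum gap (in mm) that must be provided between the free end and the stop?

Free expansion if unrestrained: δ_free = αΔT L = 12.1×10⁻⁶ × 193 × 1425 = 3.328 mm.
At the allowable stress the elastic shortening the wall may impose is σL/E = 339 × 1425 / (203×10³) = 2.38 mm.
So the gap has to take up the difference, g_min = δ_free − σL/E = 3.328 − 2.38 = 0.9481 mm.

g ≈ 0.948 mm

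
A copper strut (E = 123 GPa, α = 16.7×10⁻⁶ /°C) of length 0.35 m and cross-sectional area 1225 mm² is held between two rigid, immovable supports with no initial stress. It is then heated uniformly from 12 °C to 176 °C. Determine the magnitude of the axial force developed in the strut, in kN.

P ≈ 413 kN (compressive)

With zero net strain, σ = E·αΔT = 123 GPa × 16.7×10⁻⁶ × 164 = 336.9 MPa.
Then P = σA = 336.9 × 1225 mm² = 412.7 kN, compressive.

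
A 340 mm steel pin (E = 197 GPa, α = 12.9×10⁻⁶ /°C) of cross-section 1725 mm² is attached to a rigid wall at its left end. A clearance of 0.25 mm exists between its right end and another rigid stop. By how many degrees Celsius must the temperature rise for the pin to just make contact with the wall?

ΔT ≈ 57 °C

Contact occurs when the free expansion equals the gap: αΔT L = 0.25 mm.
ΔT = 0.25 / (12.9×10⁻⁶ × 340) = 57 °C.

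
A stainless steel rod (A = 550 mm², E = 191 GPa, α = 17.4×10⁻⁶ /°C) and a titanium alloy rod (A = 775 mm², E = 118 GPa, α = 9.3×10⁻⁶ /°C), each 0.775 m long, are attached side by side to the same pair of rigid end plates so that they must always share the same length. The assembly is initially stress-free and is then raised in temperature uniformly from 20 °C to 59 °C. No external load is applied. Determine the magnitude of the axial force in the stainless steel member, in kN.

P ≈ 15.4 kN (compressive in the stainless steel)

The stainless steel has the larger α, so on heating it would change length more than the titanium alloy if both were free. The rigid plates force a common final length, so the stainless steel is put into compression and the titanium alloy into tension, with equal and opposite forces P (no external load).
Setting the final lengths equal and cancelling L: (α₁ − α₂)ΔT = P/(A₁E₁) + P/(A₂E₂).
|α₁ − α₂|·ΔT = 8.1×10⁻⁶ × 39 = 0.0003159.
1/(A₁E₁) + 1/(A₂E₂) = 1/(550×191×10³) + 1/(775×118×10³) = 2.045×10⁻⁸ N⁻¹.
P = 0.0003159 / 2.045×10⁻⁸ = 15440 N = 15.44 kN.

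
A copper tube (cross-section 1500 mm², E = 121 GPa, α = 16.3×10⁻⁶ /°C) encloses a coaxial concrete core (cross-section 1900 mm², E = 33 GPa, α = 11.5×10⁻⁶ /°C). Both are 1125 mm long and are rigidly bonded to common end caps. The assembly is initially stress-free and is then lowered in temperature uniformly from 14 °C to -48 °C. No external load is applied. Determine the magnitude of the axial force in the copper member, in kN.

Both members must finish at the same length. With the larger α, the copper tends to over-contract; the plates restrain it, putting the copper in tension and the concrete in compression. With no external load the two internal forces are equal and opposite, magnitude P.
Compatibility of the two members (thermal + elastic change equal): (α₁ − α₂)ΔT = P·[1/(A₁E₁) + 1/(A₂E₂)].
|α₁ − α₂|·ΔT = 4.8×10⁻⁶ × 62 = 0.0002976.
1/(A₁E₁) + 1/(A₂E₂) = 1/(1500×121×10³) + 1/(1900×33×10³) = 2.146×10⁻⁸ N⁻¹.
P = 0.0002976 / 2.146×10⁻⁸ = 13870 N = 13.87 kN.

P ≈ 13.9 kN (tensile in the copper)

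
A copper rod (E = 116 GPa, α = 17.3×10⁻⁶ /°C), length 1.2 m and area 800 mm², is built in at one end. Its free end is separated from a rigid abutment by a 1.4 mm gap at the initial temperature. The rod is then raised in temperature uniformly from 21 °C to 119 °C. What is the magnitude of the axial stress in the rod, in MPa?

Unrestrained expansion: δ_free = αΔT L = 17.3×10⁻⁶ × 98 × 1200 = 2.034 mm.
The gap closes (δ_free > 1.4 mm) and the wall then resists a further 2.034 − 1.4 = 0.6345 mm of expansion.
So σ = E(δ_free − g)/L = 116×10³ × 0.6345/1200 = 61.33 MPa.

σ ≈ 61.3 MPa (compressive)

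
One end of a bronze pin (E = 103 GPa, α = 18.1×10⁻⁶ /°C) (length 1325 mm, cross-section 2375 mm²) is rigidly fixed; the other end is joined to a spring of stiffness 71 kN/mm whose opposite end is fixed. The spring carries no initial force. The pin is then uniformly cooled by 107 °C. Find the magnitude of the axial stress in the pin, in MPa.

If the spring were absent the pin would shorten by αΔT L = 18.1×10⁻⁶ × 107 × 1325 = 2.566 mm.
Let P be the tensile force in the spring. The pin extends elastically by PL/(AE) and the spring stretches by P/k; together these equal δ_free.
So P = δ_free / [L/(AE) + 1/k] = 2.566 / [ 1325/(2375×103×10³) + 1/(71×10³) ].
P = 2.566 / 1.95×10⁻⁵ = 131600 N.
σ = P/A = 131600/2375 = 55.41 MPa.

σ ≈ 55.4 MPa (tensile)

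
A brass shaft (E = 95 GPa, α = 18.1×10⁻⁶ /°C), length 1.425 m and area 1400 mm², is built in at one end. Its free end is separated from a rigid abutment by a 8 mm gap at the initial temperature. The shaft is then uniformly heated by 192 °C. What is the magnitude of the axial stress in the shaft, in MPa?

σ ≈ 0 MPa

If the wall were absent the shaft would grow by αΔT L = 18.1×10⁻⁶ × 192 × 1425 = 4.952 mm.
This is smaller than the 8 mm clearance, so the shaft expands freely without reaching the stop — the stress is zero.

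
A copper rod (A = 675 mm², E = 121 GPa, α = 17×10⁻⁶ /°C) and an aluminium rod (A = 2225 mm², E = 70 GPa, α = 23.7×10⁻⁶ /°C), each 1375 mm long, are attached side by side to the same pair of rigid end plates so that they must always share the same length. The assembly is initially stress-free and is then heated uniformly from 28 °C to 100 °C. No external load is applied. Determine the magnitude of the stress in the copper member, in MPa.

Both members must finish at the same length. With the larger α, the aluminium tends to over-expand; the plates restrain it, putting the aluminium in compression and the copper in tension. With no external load the two internal forces are equal and opposite, magnitude P.
Compatibility of the two members (thermal + elastic change equal): (α₁ − α₂)ΔT = P·[1/(A₁E₁) + 1/(A₂E₂)].
|α₁ − α₂|·ΔT = 6.7×10⁻⁶ × 72 = 0.0004824.
1/(A₁E₁) + 1/(A₂E₂) = 1/(675×121×10³) + 1/(2225×70×10³) = 1.866×10⁻⁸ N⁻¹.
P = 0.0004824 / 1.866×10⁻⁸ = 25850 N = 25.85 kN.
σ_{copper} = P/A₁ = 25850/675 = 38.29 MPa, tensile.

σ ≈ 38.3 MPa (tensile)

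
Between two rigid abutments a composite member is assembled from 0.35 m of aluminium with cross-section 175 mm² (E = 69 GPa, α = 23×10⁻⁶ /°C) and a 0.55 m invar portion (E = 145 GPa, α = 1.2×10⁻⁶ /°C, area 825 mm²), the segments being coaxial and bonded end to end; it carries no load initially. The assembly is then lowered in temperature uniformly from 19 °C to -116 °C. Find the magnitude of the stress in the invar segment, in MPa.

With the walls removed the bar would change length by δ_free = Σ αᵢΔT Lᵢ = 23×10⁻⁶×135×350 + 1.2×10⁻⁶×135×550 = 1.176 mm.
Since the ends are fixed, an axial force P builds up, equal in every segment, with P · Σ Lᵢ/(AᵢEᵢ) = δ_free.
The series flexibility is Σ Lᵢ/(AᵢEᵢ) = 350/(175×69×10³) + 550/(825×145×10³) = 3.358×10⁻⁵ mm/N.
P = 1.176 / 3.358×10⁻⁵ = 35010 N = 35.01 kN, tensile.
σ_{invar} = P / A = 35010 / 825 = 42.44 MPa.

σ ≈ 42.4 MPa (tensile)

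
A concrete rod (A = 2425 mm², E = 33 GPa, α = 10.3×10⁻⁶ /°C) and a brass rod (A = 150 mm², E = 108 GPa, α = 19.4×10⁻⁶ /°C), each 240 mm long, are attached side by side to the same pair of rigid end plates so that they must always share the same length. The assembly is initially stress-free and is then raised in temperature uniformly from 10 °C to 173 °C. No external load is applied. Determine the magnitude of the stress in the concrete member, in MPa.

σ ≈ 8.24 MPa (tensile)

The brass has the larger α, so on heating it would change length more than the concrete if both were free. The rigid plates force a common final length, so the brass is put into compression and the concrete into tension, with equal and opposite forces P (no external load).
Compatibility of the two members (thermal + elastic change equal): (α₁ − α₂)ΔT = P·[1/(A₁E₁) + 1/(A₂E₂)].
|α₁ − α₂|·ΔT = 9.1×10⁻⁶ × 163 = 0.001483.
1/(A₁E₁) + 1/(A₂E₂) = 1/(2425×33×10³) + 1/(150×108×10³) = 7.422×10⁻⁸ N⁻¹.
P = 0.001483 / 7.422×10⁻⁸ = 19980 N = 19.98 kN.
σ_{concrete} = P/A₁ = 19980/2425 = 8.241 MPa, tensile.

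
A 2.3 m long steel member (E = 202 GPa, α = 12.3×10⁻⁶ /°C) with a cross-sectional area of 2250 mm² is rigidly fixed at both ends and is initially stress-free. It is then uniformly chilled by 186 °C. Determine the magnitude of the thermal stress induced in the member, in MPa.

σ ≈ 462 MPa (tensile)

The supports are rigid, so the total axial strain is zero. The restrained thermal strain is ε = αΔT = 12.3×10⁻⁶ × 186 = 2287.8×10⁻⁶.
The stress required to suppress this strain is σ = Eε = 202×10³ × 2287.8×10⁻⁶ = 462.1 MPa, tensile since the member is trying to contract.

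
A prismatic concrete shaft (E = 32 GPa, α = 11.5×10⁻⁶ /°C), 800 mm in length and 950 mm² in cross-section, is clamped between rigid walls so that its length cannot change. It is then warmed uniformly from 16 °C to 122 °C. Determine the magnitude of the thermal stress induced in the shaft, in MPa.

σ ≈ 39 MPa (compressive)

The supports are rigid, so the total axial strain is zero. The restrained thermal strain is ε = αΔT = 11.5×10⁻⁶ × 106 = 1219×10⁻⁶.
Hence σ = E·αΔT = 32×10³ × 1219×10⁻⁶ = 39.01 MPa, compressive.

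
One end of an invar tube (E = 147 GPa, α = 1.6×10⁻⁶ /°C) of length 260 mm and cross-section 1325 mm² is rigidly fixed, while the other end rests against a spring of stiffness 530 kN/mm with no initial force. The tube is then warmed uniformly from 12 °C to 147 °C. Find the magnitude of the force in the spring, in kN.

Free thermal expansion: δ_free = αΔT L = 1.6×10⁻⁶ × 135 × 260 = 0.05616 mm.
Let P be the compressive force at the spring. The tube shortens elastically by PL/(AE) and the spring compresses by P/k; together these equal δ_free.
P [ L/(AE) + 1/k ] = δ_free → P [ 260/(1325×147×10³) + 1/(530×10³) ] = 0.05616.
P = 0.05616 / 3.222×10⁻⁶ = 17430 N.

P ≈ 17.4 kN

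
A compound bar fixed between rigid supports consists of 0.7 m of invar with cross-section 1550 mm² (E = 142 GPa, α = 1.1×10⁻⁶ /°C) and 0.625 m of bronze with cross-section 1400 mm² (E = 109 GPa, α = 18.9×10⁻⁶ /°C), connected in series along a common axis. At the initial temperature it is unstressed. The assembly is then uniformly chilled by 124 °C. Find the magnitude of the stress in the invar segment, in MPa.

σ ≈ 138 MPa (tensile)

With the walls removed the bar would change length by δ_free = Σ αᵢΔT Lᵢ = 1.1×10⁻⁶×124×700 + 18.9×10⁻⁶×124×625 = 1.56 mm.
The walls prevent any net length change, so an axial force P (same in every segment) develops. Compatibility: P · Σ Lᵢ/(AᵢEᵢ) = δ_free.
The series flexibility is Σ Lᵢ/(AᵢEᵢ) = 700/(1550×142×10³) + 625/(1400×109×10³) = 7.276×10⁻⁶ mm/N.
P = 1.56 / 7.276×10⁻⁶ = 214400 N = 214.4 kN, tensile.
σ_{invar} = P / A = 214400 / 1550 = 138.3 MPa.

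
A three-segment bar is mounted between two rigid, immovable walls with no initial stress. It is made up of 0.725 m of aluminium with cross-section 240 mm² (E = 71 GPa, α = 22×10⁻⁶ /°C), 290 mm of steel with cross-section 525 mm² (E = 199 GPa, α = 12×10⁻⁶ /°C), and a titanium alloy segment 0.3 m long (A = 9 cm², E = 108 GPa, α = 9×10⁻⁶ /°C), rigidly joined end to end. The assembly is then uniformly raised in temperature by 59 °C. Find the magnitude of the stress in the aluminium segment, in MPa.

With the walls removed the bar would change length by δ_free = Σ αᵢΔT Lᵢ = 22×10⁻⁶×59×725 + 12×10⁻⁶×59×290 + 9×10⁻⁶×59×300 = 1.306 mm.
Since the ends are fixed, an axial force P builds up, equal in every segment, with P · Σ Lᵢ/(AᵢEᵢ) = δ_free.
Σ Lᵢ/(AᵢEᵢ) = 725/(240×71×10³) + 290/(525×199×10³) + 300/(900×108×10³) = 4.841×10⁻⁵ mm/N.
So P = 1.306 / 4.841×10⁻⁵ = 26.97 kN, compressive.
σ_{aluminium} = P / A = 26970 / 240 = 112.4 MPa.

σ ≈ 112 MPa (compressive)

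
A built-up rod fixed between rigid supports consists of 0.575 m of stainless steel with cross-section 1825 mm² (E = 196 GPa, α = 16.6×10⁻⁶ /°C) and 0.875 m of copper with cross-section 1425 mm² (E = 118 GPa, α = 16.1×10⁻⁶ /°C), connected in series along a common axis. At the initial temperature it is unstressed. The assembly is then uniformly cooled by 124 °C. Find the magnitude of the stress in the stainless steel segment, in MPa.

σ ≈ 236 MPa (tensile)

Free thermal contraction of the whole bar: Σ αᵢΔT Lᵢ = 16.6×10⁻⁶×124×575 + 16.1×10⁻⁶×124×875 = 2.93 mm.
The rigid supports impose zero overall length change; the single axial force P common to all segments must satisfy P Σ Lᵢ/(AᵢEᵢ) = δ_free.
The series flexibility is Σ Lᵢ/(AᵢEᵢ) = 575/(1825×196×10³) + 875/(1425×118×10³) = 6.811×10⁻⁶ mm/N.
So P = 2.93 / 6.811×10⁻⁶ = 430.2 kN, tensile.
σ_{stainless steel} = P / A = 430200 / 1825 = 235.7 MPa.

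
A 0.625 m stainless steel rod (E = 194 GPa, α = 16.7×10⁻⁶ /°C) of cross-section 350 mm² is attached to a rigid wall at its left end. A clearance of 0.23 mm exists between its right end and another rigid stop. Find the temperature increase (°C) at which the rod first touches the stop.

ΔT ≈ 22 °C

Contact occurs when the free expansion equals the gap: αΔT L = 0.23 mm.
So ΔT = g/(αL) = 0.23/(16.7×10⁻⁶ × 625) = 22.04 °C.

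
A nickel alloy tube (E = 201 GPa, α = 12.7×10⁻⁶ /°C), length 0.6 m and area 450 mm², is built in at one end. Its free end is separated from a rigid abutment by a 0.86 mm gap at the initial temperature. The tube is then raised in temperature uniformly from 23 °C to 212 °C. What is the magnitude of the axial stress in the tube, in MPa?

σ ≈ 194 MPa (compressive)

If the wall were absent the tube would grow by αΔT L = 12.7×10⁻⁶ × 189 × 600 = 1.44 mm.
This exceeds the 0.86 mm gap, so the wall pushes back. The portion of expansion that must be recovered elastically is δ_free − gap = 1.44 − 0.86 = 0.5802 mm.
That suppressed elongation corresponds to σ = E·Δ/L = 201×10³ × 0.5802/600 = 194.4 MPa.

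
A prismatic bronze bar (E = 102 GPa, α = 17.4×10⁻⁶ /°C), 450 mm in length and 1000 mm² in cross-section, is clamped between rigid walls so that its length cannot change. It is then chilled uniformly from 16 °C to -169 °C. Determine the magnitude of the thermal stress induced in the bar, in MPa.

Because both ends are immovable the net strain is zero, and the suppressed thermal strain is αΔT = 17.4×10⁻⁶ × 185 = 3219×10⁻⁶.
The stress required to suppress this strain is σ = Eε = 102×10³ × 3219×10⁻⁶ = 328.3 MPa, tensile since the bar is trying to contract.

σ ≈ 328 MPa (tensile)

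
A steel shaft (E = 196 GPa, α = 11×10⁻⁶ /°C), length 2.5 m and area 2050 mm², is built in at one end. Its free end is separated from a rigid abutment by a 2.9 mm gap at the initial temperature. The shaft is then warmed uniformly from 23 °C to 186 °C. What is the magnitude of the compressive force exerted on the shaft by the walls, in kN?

P ≈ 254 kN

Free thermal elongation = αΔT L = 11×10⁻⁶ × 163 × 2500 = 4.482 mm.
This exceeds the 2.9 mm gap, so the wall pushes back. The portion of expansion that must be recovered elastically is δ_free − gap = 4.482 − 2.9 = 1.583 mm.
So σ = E(δ_free − g)/L = 196×10³ × 1.583/2500 = 124.1 MPa.
Force on the wall = σA = 124.1 × 2050 mm² = 254.3 kN.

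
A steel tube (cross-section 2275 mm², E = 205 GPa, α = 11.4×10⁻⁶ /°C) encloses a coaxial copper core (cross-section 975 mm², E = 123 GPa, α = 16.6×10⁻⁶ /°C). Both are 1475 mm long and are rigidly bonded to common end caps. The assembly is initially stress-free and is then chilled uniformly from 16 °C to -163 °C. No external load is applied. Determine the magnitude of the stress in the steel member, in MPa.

Equilibrium of a rigid end plate with no external load gives equal and opposite internal forces ±P in the two members. Since α_{copper} > α_{steel}, cooling drives the copper into tension and the steel into compression.
Compatibility of the two members (thermal + elastic change equal): (α₁ − α₂)ΔT = P·[1/(A₁E₁) + 1/(A₂E₂)].
|α₁ − α₂|·ΔT = 5.2×10⁻⁶ × 179 = 0.0009308.
1/(A₁E₁) + 1/(A₂E₂) = 1/(2275×205×10³) + 1/(975×123×10³) = 1.048×10⁻⁸ N⁻¹.
P = 0.0009308 / 1.048×10⁻⁸ = 88790 N = 88.79 kN.
σ_{steel} = P/A₁ = 88790/2275 = 39.03 MPa, compressive.

σ ≈ 39 MPa (compressive)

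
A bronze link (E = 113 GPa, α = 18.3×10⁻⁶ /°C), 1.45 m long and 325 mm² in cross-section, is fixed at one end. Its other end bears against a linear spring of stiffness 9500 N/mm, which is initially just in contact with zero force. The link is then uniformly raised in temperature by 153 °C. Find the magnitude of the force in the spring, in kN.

The unrestrained thermal change is αΔT L = 18.3×10⁻⁶ × 153 × 1450 = 4.06 mm.
With a force P in the spring, the elastic change of the link is PL/(AE) and that of the spring is P/k; compatibility requires their sum to equal δ_free.
So P = δ_free / [L/(AE) + 1/k] = 4.06 / [ 1450/(325×113×10³) + 1/(9500) ].
P = 4.06 / 0.0001447 = 28050 N.

P ≈ 28 kN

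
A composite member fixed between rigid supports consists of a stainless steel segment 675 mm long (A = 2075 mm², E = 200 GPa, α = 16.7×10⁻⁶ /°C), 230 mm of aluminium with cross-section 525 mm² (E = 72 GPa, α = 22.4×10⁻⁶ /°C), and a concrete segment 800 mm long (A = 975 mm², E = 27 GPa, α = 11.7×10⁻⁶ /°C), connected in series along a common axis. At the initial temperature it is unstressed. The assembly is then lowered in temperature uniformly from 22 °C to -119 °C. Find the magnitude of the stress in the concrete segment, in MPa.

σ ≈ 97.9 MPa (tensile)

Free thermal contraction of the whole bar: Σ αᵢΔT Lᵢ = 16.7×10⁻⁶×141×675 + 22.4×10⁻⁶×141×230 + 11.7×10⁻⁶×141×800 = 3.636 mm.
The rigid supports impose zero overall length change; the single axial force P common to all segments must satisfy P Σ Lᵢ/(AᵢEᵢ) = δ_free.
The series flexibility is Σ Lᵢ/(AᵢEᵢ) = 675/(2075×200×10³) + 230/(525×72×10³) + 800/(975×27×10³) = 3.81×10⁻⁵ mm/N.
So P = 3.636 / 3.81×10⁻⁵ = 95.42 kN, tensile.
σ_{concrete} = P / A = 95420 / 975 = 97.87 MPa.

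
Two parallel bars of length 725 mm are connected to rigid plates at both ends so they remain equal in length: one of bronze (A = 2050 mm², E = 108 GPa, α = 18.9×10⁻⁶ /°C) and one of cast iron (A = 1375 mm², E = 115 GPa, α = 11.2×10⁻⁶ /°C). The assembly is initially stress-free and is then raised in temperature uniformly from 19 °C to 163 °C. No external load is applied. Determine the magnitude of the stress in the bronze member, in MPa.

σ ≈ 49.9 MPa (compressive)

Both members must finish at the same length. With the larger α, the bronze tends to over-expand; the plates restrain it, putting the bronze in compression and the cast iron in tension. With no external load the two internal forces are equal and opposite, magnitude P.
Setting the final lengths equal and cancelling L: (α₁ − α₂)ΔT = P/(A₁E₁) + P/(A₂E₂).
|α₁ − α₂|·ΔT = 7.7×10⁻⁶ × 144 = 0.001109.
1/(A₁E₁) + 1/(A₂E₂) = 1/(2050×108×10³) + 1/(1375×115×10³) = 1.084×10⁻⁸ N⁻¹.
P = 0.001109 / 1.084×10⁻⁸ = 102300 N = 102.3 kN.
σ_{bronze} = P/A₁ = 102300/2050 = 49.89 MPa, compressive.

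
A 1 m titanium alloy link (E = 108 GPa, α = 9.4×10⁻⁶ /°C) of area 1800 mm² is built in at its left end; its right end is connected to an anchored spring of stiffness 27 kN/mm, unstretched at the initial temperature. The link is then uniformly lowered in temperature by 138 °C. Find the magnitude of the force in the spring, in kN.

Free thermal contraction: δ_free = αΔT L = 9.4×10⁻⁶ × 138 × 1000 = 1.297 mm.
Let P be the tensile force in the spring. The link extends elastically by PL/(AE) and the spring stretches by P/k; together these equal δ_free.
P [ L/(AE) + 1/k ] = δ_free → P [ 1000/(1800×108×10³) + 1/(27×10³) ] = 1.297.
P = 1.297 / 4.218×10⁻⁵ = 30750 N.

P ≈ 30.8 kN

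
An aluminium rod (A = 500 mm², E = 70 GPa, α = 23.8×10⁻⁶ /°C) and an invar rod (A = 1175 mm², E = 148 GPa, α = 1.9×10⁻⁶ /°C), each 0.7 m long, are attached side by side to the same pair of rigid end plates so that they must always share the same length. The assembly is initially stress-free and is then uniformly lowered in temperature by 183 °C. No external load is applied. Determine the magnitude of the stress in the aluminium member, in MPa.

Both members must finish at the same length. With the larger α, the aluminium tends to over-contract; the plates restrain it, putting the aluminium in tension and the invar in compression. With no external load the two internal forces are equal and opposite, magnitude P.
Setting the final lengths equal and cancelling L: (α₁ − α₂)ΔT = P/(A₁E₁) + P/(A₂E₂).
|α₁ − α₂|·ΔT = 21.9×10⁻⁶ × 183 = 0.004008.
1/(A₁E₁) + 1/(A₂E₂) = 1/(500×70×10³) + 1/(1175×148×10³) = 3.432×10⁻⁸ N⁻¹.
P = 0.004008 / 3.432×10⁻⁸ = 116800 N = 116.8 kN.
σ_{aluminium} = P/A₁ = 116800/500 = 233.5 MPa, tensile.

σ ≈ 234 MPa (tensile)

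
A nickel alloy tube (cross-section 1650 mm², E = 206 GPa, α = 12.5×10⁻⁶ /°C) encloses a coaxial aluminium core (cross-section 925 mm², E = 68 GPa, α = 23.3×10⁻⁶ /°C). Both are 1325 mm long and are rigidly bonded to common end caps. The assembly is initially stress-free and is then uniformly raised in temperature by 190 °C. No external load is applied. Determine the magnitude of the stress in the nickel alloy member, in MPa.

σ ≈ 66 MPa (tensile)

The aluminium has the larger α, so on heating it would change length more than the nickel alloy if both were free. The rigid plates force a common final length, so the aluminium is put into compression and the nickel alloy into tension, with equal and opposite forces P (no external load).
Compatibility of the two members (thermal + elastic change equal): (α₁ − α₂)ΔT = P·[1/(A₁E₁) + 1/(A₂E₂)].
|α₁ − α₂|·ΔT = 10.8×10⁻⁶ × 190 = 0.002052.
1/(A₁E₁) + 1/(A₂E₂) = 1/(1650×206×10³) + 1/(925×68×10³) = 1.884×10⁻⁸ N⁻¹.
P = 0.002052 / 1.884×10⁻⁸ = 108900 N = 108.9 kN.
σ_{nickel alloy} = P/A₁ = 108900/1650 = 66.01 MPa, tensile.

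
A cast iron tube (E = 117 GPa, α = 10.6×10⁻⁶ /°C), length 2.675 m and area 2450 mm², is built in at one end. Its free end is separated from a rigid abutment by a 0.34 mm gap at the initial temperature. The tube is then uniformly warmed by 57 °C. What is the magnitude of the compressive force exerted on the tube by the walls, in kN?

P ≈ 137 kN

If the wall were absent the tube would grow by αΔT L = 10.6×10⁻⁶ × 57 × 2675 = 1.616 mm.
After closing the 0.34 mm clearance, 1.616 − 0.34 = 1.276 mm of expansion remains to be suppressed by the wall.
That suppressed elongation corresponds to σ = E·Δ/L = 117×10³ × 1.276/2675 = 55.82 MPa.
Force on the wall = σA = 55.82 × 2450 mm² = 136.8 kN.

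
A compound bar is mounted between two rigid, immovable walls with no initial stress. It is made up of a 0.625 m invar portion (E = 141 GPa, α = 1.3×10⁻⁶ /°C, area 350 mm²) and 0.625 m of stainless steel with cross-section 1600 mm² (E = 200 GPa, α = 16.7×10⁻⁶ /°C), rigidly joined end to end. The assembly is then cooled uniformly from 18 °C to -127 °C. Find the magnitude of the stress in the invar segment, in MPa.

σ ≈ 319 MPa (tensile)

With the walls removed the bar would change length by δ_free = Σ αᵢΔT Lᵢ = 1.3×10⁻⁶×145×625 + 16.7×10⁻⁶×145×625 = 1.631 mm.
The walls prevent any net length change, so an axial force P (same in every segment) develops. Compatibility: P · Σ Lᵢ/(AᵢEᵢ) = δ_free.
Σ Lᵢ/(AᵢEᵢ) = 625/(350×141×10³) + 625/(1600×200×10³) = 1.462×10⁻⁵ mm/N.
So P = 1.631 / 1.462×10⁻⁵ = 111.6 kN, tensile.
σ_{invar} = P / A = 111600 / 350 = 318.8 MPa.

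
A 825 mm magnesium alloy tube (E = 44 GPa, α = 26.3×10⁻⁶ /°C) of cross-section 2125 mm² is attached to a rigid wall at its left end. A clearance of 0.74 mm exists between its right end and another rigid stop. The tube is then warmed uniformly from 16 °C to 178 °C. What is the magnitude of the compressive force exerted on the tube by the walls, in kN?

P ≈ 314 kN

If the wall were absent the tube would grow by αΔT L = 26.3×10⁻⁶ × 162 × 825 = 3.515 mm.
After closing the 0.74 mm clearance, 3.515 − 0.74 = 2.775 mm of expansion remains to be suppressed by the wall.
Compatibility: PL/(AE) = 2.775 mm, so σ = P/A = E × (2.775/825) = 148 MPa.
Force on the wall = σA = 148 × 2125 mm² = 314.5 kN.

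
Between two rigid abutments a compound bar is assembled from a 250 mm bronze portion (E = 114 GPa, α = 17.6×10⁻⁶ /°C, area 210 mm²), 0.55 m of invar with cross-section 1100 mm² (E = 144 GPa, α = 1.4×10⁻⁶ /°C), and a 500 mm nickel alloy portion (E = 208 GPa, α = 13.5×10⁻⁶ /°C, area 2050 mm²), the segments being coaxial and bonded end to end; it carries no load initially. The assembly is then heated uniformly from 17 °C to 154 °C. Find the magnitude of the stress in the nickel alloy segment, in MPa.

If the supports were absent, the total length change would be Σ αᵢΔT Lᵢ = 17.6×10⁻⁶×137×250 + 1.4×10⁻⁶×137×550 + 13.5×10⁻⁶×137×500 = 1.633 mm.
The walls prevent any net length change, so an axial force P (same in every segment) develops. Compatibility: P · Σ Lᵢ/(AᵢEᵢ) = δ_free.
Σ Lᵢ/(AᵢEᵢ) = 250/(210×114×10³) + 550/(1100×144×10³) + 500/(2050×208×10³) = 1.509×10⁻⁵ mm/N.
Hence P = δ_free / Σ(L/AE) = 1.633/1.509×10⁻⁵ = 108.2 kN (compressive).
σ_{nickel alloy} = P / A = 108200 / 2050 = 52.8 MPa.

σ ≈ 52.8 MPa (compressive)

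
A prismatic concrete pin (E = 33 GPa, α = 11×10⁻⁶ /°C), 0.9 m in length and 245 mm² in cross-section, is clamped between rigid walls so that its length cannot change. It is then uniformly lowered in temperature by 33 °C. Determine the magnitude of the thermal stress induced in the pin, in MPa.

With length fixed, the mechanical strain must cancel the thermal strain αΔT = 11×10⁻⁶ × 33 = 363×10⁻⁶.
σ = EαΔT = 33×10³ × 11×10⁻⁶ × 33 = 11.98 MPa (tensile; the pin is trying to contract).

σ ≈ 12 MPa (tensile)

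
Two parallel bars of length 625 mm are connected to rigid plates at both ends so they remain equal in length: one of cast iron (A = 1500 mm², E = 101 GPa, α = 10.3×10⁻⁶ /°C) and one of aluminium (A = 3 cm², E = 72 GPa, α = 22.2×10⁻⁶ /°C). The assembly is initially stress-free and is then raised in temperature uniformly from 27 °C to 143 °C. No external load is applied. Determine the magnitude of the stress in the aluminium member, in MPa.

σ ≈ 87 MPa (compressive)

The aluminium has the larger α, so on heating it would change length more than the cast iron if both were free. The rigid plates force a common final length, so the aluminium is put into compression and the cast iron into tension, with equal and opposite forces P (no external load).
Setting the final lengths equal and cancelling L: (α₁ − α₂)ΔT = P/(A₁E₁) + P/(A₂E₂).
|α₁ − α₂|·ΔT = 11.9×10⁻⁶ × 116 = 0.00138.
1/(A₁E₁) + 1/(A₂E₂) = 1/(1500×101×10³) + 1/(300×72×10³) = 5.29×10⁻⁸ N⁻¹.
P = 0.00138 / 5.29×10⁻⁸ = 26100 N = 26.1 kN.
σ_{aluminium} = P/A₂ = 26100/300 = 86.99 MPa, compressive.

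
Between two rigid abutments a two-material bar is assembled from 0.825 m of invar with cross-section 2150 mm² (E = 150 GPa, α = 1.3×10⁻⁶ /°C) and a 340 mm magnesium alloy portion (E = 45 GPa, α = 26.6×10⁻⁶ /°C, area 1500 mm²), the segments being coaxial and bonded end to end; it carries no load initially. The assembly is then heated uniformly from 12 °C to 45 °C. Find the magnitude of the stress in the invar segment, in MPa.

σ ≈ 20.4 MPa (compressive)

Free thermal expansion of the whole bar: Σ αᵢΔT Lᵢ = 1.3×10⁻⁶×33×825 + 26.6×10⁻⁶×33×340 = 0.3338 mm.
The walls prevent any net length change, so an axial force P (same in every segment) develops. Compatibility: P · Σ Lᵢ/(AᵢEᵢ) = δ_free.
Σ Lᵢ/(AᵢEᵢ) = 825/(2150×150×10³) + 340/(1500×45×10³) = 7.595×10⁻⁶ mm/N.
Hence P = δ_free / Σ(L/AE) = 0.3338/7.595×10⁻⁶ = 43.95 kN (compressive).
σ_{invar} = P / A = 43950 / 2150 = 20.44 MPa.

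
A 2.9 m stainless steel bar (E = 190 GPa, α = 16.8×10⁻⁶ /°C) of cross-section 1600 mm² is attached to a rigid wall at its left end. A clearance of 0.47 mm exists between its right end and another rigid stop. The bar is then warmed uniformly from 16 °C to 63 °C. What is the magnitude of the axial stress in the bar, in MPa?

σ ≈ 119 MPa (compressive)

Free thermal elongation = αΔT L = 16.8×10⁻⁶ × 47 × 2900 = 2.29 mm.
This exceeds the 0.47 mm gap, so the wall pushes back. The portion of expansion that must be recovered elastically is δ_free − gap = 2.29 − 0.47 = 1.82 mm.
So σ = E(δ_free − g)/L = 190×10³ × 1.82/2900 = 119.2 MPa.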